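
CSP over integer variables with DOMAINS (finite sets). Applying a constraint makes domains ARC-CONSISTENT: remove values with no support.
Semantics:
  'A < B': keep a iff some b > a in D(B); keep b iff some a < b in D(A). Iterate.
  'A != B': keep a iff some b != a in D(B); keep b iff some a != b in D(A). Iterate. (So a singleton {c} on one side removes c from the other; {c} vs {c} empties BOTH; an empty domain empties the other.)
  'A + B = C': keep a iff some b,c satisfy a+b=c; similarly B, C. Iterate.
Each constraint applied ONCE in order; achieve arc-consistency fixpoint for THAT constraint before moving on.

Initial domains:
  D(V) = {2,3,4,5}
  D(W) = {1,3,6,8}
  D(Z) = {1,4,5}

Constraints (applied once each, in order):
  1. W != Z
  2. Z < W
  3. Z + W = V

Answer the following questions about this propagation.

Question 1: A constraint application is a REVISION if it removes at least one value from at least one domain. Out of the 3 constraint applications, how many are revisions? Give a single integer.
Answer: 2

Derivation:
Constraint 1 (W != Z) on D(W)={1,3,6,8} D(Z)={1,4,5}: no change => not a revision
Constraint 2 (Z < W) on D(Z)={1,4,5} D(W)={1,3,6,8}: W {1,3,6,8}->{3,6,8} => REVISION
Constraint 3 (Z + W = V) on D(Z)={1,4,5} D(W)={3,6,8} D(V)={2,3,4,5}: Z {1,4,5}->{1}; W {3,6,8}->{3}; V {2,3,4,5}->{4} => REVISION
Total revisions = 2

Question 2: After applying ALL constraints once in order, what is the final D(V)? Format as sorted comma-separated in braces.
Answer: {4}

Derivation:
Constraint 1 (W != Z) on D(W)={1,3,6,8} D(Z)={1,4,5}: no change
Constraint 2 (Z < W) on D(Z)={1,4,5} D(W)={1,3,6,8}: W {1,3,6,8}->{3,6,8}
Constraint 3 (Z + W = V) on D(Z)={1,4,5} D(W)={3,6,8} D(V)={2,3,4,5}: Z {1,4,5}->{1}; W {3,6,8}->{3}; V {2,3,4,5}->{4}
So after all 3 constraints: D(V) = {4}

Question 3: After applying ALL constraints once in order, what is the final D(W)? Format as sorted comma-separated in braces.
Answer: {3}

Derivation:
Constraint 1 (W != Z) on D(W)={1,3,6,8} D(Z)={1,4,5}: no change
Constraint 2 (Z < W) on D(Z)={1,4,5} D(W)={1,3,6,8}: W {1,3,6,8}->{3,6,8}
Constraint 3 (Z + W = V) on D(Z)={1,4,5} D(W)={3,6,8} D(V)={2,3,4,5}: Z {1,4,5}->{1}; W {3,6,8}->{3}; V {2,3,4,5}->{4}
So after all 3 constraints: D(W) = {3}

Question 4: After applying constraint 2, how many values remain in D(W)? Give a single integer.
Constraint 1 (W != Z) on D(W)={1,3,6,8} D(Z)={1,4,5}: no change
Constraint 2 (Z < W) on D(Z)={1,4,5} D(W)={1,3,6,8}: W {1,3,6,8}->{3,6,8}
So after constraint 2: D(W)={3,6,8}, size = 3

Answer: 3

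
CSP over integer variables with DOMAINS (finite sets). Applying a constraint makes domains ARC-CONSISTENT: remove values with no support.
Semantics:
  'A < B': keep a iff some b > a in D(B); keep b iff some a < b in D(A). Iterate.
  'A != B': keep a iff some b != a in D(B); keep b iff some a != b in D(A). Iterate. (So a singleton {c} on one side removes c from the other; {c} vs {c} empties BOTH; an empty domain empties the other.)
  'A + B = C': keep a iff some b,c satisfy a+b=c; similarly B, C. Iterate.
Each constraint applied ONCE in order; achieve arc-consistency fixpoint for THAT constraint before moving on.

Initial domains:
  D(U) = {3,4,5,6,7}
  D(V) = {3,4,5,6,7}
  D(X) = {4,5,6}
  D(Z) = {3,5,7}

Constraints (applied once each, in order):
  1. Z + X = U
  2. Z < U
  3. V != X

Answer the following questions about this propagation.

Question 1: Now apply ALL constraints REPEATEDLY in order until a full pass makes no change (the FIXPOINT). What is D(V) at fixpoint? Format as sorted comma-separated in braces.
pass 0 (initial): D(V)={3,4,5,6,7}
pass 1: U {3,4,5,6,7}->{7}; V {3,4,5,6,7}->{3,5,6,7}; X {4,5,6}->{4}; Z {3,5,7}->{3}
pass 2: no change
Fixpoint after 2 passes: D(V) = {3,5,6,7}

Answer: {3,5,6,7}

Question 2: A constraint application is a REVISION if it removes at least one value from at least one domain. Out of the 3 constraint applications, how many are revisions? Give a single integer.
Answer: 2

Derivation:
Constraint 1 (Z + X = U) on D(Z)={3,5,7} D(X)={4,5,6} D(U)={3,4,5,6,7}: Z {3,5,7}->{3}; X {4,5,6}->{4}; U {3,4,5,6,7}->{7} => REVISION
Constraint 2 (Z < U) on D(Z)={3} D(U)={7}: no change => not a revision
Constraint 3 (V != X) on D(V)={3,4,5,6,7} D(X)={4}: V {3,4,5,6,7}->{3,5,6,7} => REVISION
Total revisions = 2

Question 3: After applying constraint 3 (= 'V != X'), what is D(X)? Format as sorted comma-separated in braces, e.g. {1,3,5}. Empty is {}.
Answer: {4}

Derivation:
Constraint 1 (Z + X = U) on D(Z)={3,5,7} D(X)={4,5,6} D(U)={3,4,5,6,7}: Z {3,5,7}->{3}; X {4,5,6}->{4}; U {3,4,5,6,7}->{7}
Constraint 2 (Z < U) on D(Z)={3} D(U)={7}: no change
Constraint 3 (V != X) on D(V)={3,4,5,6,7} D(X)={4}: V {3,4,5,6,7}->{3,5,6,7}
So after constraint 3: D(X) = {4}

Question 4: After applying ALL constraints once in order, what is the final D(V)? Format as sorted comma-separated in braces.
Answer: {3,5,6,7}

Derivation:
Constraint 1 (Z + X = U) on D(Z)={3,5,7} D(X)={4,5,6} D(U)={3,4,5,6,7}: Z {3,5,7}->{3}; X {4,5,6}->{4}; U {3,4,5,6,7}->{7}
Constraint 2 (Z < U) on D(Z)={3} D(U)={7}: no change
Constraint 3 (V != X) on D(V)={3,4,5,6,7} D(X)={4}: V {3,4,5,6,7}->{3,5,6,7}
So after all 3 constraints: D(V) = {3,5,6,7}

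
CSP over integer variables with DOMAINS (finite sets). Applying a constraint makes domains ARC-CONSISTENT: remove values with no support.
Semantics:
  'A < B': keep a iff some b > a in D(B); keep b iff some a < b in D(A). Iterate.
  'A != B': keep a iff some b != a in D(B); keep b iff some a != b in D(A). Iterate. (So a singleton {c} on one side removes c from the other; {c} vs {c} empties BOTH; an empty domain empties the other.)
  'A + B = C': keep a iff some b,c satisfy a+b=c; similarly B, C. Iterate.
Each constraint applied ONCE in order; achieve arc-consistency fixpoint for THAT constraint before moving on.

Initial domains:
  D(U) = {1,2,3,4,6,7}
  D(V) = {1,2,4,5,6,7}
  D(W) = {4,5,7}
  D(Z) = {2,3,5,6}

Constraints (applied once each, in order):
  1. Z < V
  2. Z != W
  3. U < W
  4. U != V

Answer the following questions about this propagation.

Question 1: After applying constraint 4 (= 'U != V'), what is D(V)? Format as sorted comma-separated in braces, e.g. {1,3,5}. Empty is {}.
Constraint 1 (Z < V) on D(Z)={2,3,5,6} D(V)={1,2,4,5,6,7}: V {1,2,4,5,6,7}->{4,5,6,7}
Constraint 2 (Z != W) on D(Z)={2,3,5,6} D(W)={4,5,7}: no change
Constraint 3 (U < W) on D(U)={1,2,3,4,6,7} D(W)={4,5,7}: U {1,2,3,4,6,7}->{1,2,3,4,6}
Constraint 4 (U != V) on D(U)={1,2,3,4,6} D(V)={4,5,6,7}: no change
So after constraint 4: D(V) = {4,5,6,7}

Answer: {4,5,6,7}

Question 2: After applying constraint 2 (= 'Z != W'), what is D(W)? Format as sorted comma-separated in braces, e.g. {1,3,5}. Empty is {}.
Answer: {4,5,7}

Derivation:
Constraint 1 (Z < V) on D(Z)={2,3,5,6} D(V)={1,2,4,5,6,7}: V {1,2,4,5,6,7}->{4,5,6,7}
Constraint 2 (Z != W) on D(Z)={2,3,5,6} D(W)={4,5,7}: no change
So after constraint 2: D(W) = {4,5,7}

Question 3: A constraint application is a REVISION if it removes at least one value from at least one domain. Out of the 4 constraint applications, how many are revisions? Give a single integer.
Answer: 2

Derivation:
Constraint 1 (Z < V) on D(Z)={2,3,5,6} D(V)={1,2,4,5,6,7}: V {1,2,4,5,6,7}->{4,5,6,7} => REVISION
Constraint 2 (Z != W) on D(Z)={2,3,5,6} D(W)={4,5,7}: no change => not a revision
Constraint 3 (U < W) on D(U)={1,2,3,4,6,7} D(W)={4,5,7}: U {1,2,3,4,6,7}->{1,2,3,4,6} => REVISION
Constraint 4 (U != V) on D(U)={1,2,3,4,6} D(V)={4,5,6,7}: no change => not a revision
Total revisions = 2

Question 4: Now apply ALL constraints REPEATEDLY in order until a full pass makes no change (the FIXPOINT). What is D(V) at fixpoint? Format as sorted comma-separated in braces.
Answer: {4,5,6,7}

Derivation:
pass 0 (initial): D(V)={1,2,4,5,6,7}
pass 1: U {1,2,3,4,6,7}->{1,2,3,4,6}; V {1,2,4,5,6,7}->{4,5,6,7}
pass 2: no change
Fixpoint after 2 passes: D(V) = {4,5,6,7}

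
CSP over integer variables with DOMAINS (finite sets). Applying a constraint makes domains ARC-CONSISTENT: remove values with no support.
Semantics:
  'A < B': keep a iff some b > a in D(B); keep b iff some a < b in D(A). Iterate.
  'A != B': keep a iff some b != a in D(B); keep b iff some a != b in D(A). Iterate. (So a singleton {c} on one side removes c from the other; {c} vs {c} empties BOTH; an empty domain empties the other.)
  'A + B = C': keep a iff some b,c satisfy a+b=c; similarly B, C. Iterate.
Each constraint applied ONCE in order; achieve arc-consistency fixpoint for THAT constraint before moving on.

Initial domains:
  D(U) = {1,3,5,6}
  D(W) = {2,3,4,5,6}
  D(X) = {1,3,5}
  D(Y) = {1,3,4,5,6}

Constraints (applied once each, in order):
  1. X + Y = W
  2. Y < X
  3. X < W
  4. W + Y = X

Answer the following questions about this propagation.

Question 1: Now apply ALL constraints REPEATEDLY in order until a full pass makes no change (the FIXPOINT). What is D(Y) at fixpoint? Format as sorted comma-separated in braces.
Answer: {}

Derivation:
pass 0 (initial): D(Y)={1,3,4,5,6}
pass 1: W {2,3,4,5,6}->{4}; X {1,3,5}->{5}; Y {1,3,4,5,6}->{1}
pass 2: W {4}->{}; X {5}->{}; Y {1}->{}
pass 3: no change
Fixpoint after 3 passes: D(Y) = {}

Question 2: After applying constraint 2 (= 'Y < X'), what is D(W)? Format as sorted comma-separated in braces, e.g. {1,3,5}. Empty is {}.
Answer: {2,4,5,6}

Derivation:
Constraint 1 (X + Y = W) on D(X)={1,3,5} D(Y)={1,3,4,5,6} D(W)={2,3,4,5,6}: Y {1,3,4,5,6}->{1,3,4,5}; W {2,3,4,5,6}->{2,4,5,6}
Constraint 2 (Y < X) on D(Y)={1,3,4,5} D(X)={1,3,5}: Y {1,3,4,5}->{1,3,4}; X {1,3,5}->{3,5}
So after constraint 2: D(W) = {2,4,5,6}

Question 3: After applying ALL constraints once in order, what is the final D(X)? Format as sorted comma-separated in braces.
Answer: {5}

Derivation:
Constraint 1 (X + Y = W) on D(X)={1,3,5} D(Y)={1,3,4,5,6} D(W)={2,3,4,5,6}: Y {1,3,4,5,6}->{1,3,4,5}; W {2,3,4,5,6}->{2,4,5,6}
Constraint 2 (Y < X) on D(Y)={1,3,4,5} D(X)={1,3,5}: Y {1,3,4,5}->{1,3,4}; X {1,3,5}->{3,5}
Constraint 3 (X < W) on D(X)={3,5} D(W)={2,4,5,6}: W {2,4,5,6}->{4,5,6}
Constraint 4 (W + Y = X) on D(W)={4,5,6} D(Y)={1,3,4} D(X)={3,5}: W {4,5,6}->{4}; Y {1,3,4}->{1}; X {3,5}->{5}
So after all 4 constraints: D(X) = {5}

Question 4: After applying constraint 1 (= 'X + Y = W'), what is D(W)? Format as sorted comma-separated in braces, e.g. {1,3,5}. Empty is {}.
Answer: {2,4,5,6}

Derivation:
Constraint 1 (X + Y = W) on D(X)={1,3,5} D(Y)={1,3,4,5,6} D(W)={2,3,4,5,6}: Y {1,3,4,5,6}->{1,3,4,5}; W {2,3,4,5,6}->{2,4,5,6}
So after constraint 1: D(W) = {2,4,5,6}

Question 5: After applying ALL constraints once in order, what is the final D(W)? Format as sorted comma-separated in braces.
Answer: {4}

Derivation:
Constraint 1 (X + Y = W) on D(X)={1,3,5} D(Y)={1,3,4,5,6} D(W)={2,3,4,5,6}: Y {1,3,4,5,6}->{1,3,4,5}; W {2,3,4,5,6}->{2,4,5,6}
Constraint 2 (Y < X) on D(Y)={1,3,4,5} D(X)={1,3,5}: Y {1,3,4,5}->{1,3,4}; X {1,3,5}->{3,5}
Constraint 3 (X < W) on D(X)={3,5} D(W)={2,4,5,6}: W {2,4,5,6}->{4,5,6}
Constraint 4 (W + Y = X) on D(W)={4,5,6} D(Y)={1,3,4} D(X)={3,5}: W {4,5,6}->{4}; Y {1,3,4}->{1}; X {3,5}->{5}
So after all 4 constraints: D(W) = {4}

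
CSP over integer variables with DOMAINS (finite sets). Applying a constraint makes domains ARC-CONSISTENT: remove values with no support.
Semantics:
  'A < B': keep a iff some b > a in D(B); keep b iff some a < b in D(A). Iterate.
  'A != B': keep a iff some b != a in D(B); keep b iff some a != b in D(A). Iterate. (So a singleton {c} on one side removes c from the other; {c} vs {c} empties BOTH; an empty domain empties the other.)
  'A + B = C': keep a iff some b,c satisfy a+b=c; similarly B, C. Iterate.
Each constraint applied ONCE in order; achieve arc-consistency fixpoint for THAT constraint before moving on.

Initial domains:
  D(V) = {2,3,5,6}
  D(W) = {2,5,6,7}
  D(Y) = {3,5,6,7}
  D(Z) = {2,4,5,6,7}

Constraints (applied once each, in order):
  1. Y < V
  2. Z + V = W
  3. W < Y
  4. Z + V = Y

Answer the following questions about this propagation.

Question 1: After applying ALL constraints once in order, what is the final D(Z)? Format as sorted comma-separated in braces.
Constraint 1 (Y < V) on D(Y)={3,5,6,7} D(V)={2,3,5,6}: Y {3,5,6,7}->{3,5}; V {2,3,5,6}->{5,6}
Constraint 2 (Z + V = W) on D(Z)={2,4,5,6,7} D(V)={5,6} D(W)={2,5,6,7}: Z {2,4,5,6,7}->{2}; V {5,6}->{5}; W {2,5,6,7}->{7}
Constraint 3 (W < Y) on D(W)={7} D(Y)={3,5}: W {7}->{}; Y {3,5}->{}
Constraint 4 (Z + V = Y) on D(Z)={2} D(V)={5} D(Y)={}: Z {2}->{}; V {5}->{}
So after all 4 constraints: D(Z) = {}

Answer: {}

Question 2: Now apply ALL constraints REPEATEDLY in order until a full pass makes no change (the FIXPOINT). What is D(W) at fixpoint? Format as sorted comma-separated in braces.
Answer: {}

Derivation:
pass 0 (initial): D(W)={2,5,6,7}
pass 1: V {2,3,5,6}->{}; W {2,5,6,7}->{}; Y {3,5,6,7}->{}; Z {2,4,5,6,7}->{}
pass 2: no change
Fixpoint after 2 passes: D(W) = {}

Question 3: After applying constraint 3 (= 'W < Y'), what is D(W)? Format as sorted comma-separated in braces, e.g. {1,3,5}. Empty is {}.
Answer: {}

Derivation:
Constraint 1 (Y < V) on D(Y)={3,5,6,7} D(V)={2,3,5,6}: Y {3,5,6,7}->{3,5}; V {2,3,5,6}->{5,6}
Constraint 2 (Z + V = W) on D(Z)={2,4,5,6,7} D(V)={5,6} D(W)={2,5,6,7}: Z {2,4,5,6,7}->{2}; V {5,6}->{5}; W {2,5,6,7}->{7}
Constraint 3 (W < Y) on D(W)={7} D(Y)={3,5}: W {7}->{}; Y {3,5}->{}
So after constraint 3: D(W) = {}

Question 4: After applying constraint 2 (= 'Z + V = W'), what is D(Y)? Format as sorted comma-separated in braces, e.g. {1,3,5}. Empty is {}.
Answer: {3,5}

Derivation:
Constraint 1 (Y < V) on D(Y)={3,5,6,7} D(V)={2,3,5,6}: Y {3,5,6,7}->{3,5}; V {2,3,5,6}->{5,6}
Constraint 2 (Z + V = W) on D(Z)={2,4,5,6,7} D(V)={5,6} D(W)={2,5,6,7}: Z {2,4,5,6,7}->{2}; V {5,6}->{5}; W {2,5,6,7}->{7}
So after constraint 2: D(Y) = {3,5}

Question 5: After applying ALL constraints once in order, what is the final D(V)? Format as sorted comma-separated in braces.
Constraint 1 (Y < V) on D(Y)={3,5,6,7} D(V)={2,3,5,6}: Y {3,5,6,7}->{3,5}; V {2,3,5,6}->{5,6}
Constraint 2 (Z + V = W) on D(Z)={2,4,5,6,7} D(V)={5,6} D(W)={2,5,6,7}: Z {2,4,5,6,7}->{2}; V {5,6}->{5}; W {2,5,6,7}->{7}
Constraint 3 (W < Y) on D(W)={7} D(Y)={3,5}: W {7}->{}; Y {3,5}->{}
Constraint 4 (Z + V = Y) on D(Z)={2} D(V)={5} D(Y)={}: Z {2}->{}; V {5}->{}
So after all 4 constraints: D(V) = {}

Answer: {}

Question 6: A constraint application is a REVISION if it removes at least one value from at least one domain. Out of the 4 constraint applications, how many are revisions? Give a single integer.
Constraint 1 (Y < V) on D(Y)={3,5,6,7} D(V)={2,3,5,6}: Y {3,5,6,7}->{3,5}; V {2,3,5,6}->{5,6} => REVISION
Constraint 2 (Z + V = W) on D(Z)={2,4,5,6,7} D(V)={5,6} D(W)={2,5,6,7}: Z {2,4,5,6,7}->{2}; V {5,6}->{5}; W {2,5,6,7}->{7} => REVISION
Constraint 3 (W < Y) on D(W)={7} D(Y)={3,5}: W {7}->{}; Y {3,5}->{} => REVISION
Constraint 4 (Z + V = Y) on D(Z)={2} D(V)={5} D(Y)={}: Z {2}->{}; V {5}->{} => REVISION
Total revisions = 4

Answer: 4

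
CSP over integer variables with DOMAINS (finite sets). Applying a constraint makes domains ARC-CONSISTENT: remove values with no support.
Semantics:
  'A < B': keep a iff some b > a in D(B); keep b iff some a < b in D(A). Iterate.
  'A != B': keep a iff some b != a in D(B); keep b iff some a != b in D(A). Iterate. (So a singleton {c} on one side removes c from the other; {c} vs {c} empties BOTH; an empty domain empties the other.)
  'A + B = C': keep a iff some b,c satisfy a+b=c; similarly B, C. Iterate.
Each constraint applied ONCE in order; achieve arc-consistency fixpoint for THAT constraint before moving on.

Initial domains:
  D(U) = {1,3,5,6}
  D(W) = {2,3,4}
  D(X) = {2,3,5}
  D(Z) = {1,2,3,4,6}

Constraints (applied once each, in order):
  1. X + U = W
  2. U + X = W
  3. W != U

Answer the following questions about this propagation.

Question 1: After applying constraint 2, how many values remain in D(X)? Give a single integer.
Answer: 2

Derivation:
Constraint 1 (X + U = W) on D(X)={2,3,5} D(U)={1,3,5,6} D(W)={2,3,4}: X {2,3,5}->{2,3}; U {1,3,5,6}->{1}; W {2,3,4}->{3,4}
Constraint 2 (U + X = W) on D(U)={1} D(X)={2,3} D(W)={3,4}: no change
So after constraint 2: D(X)={2,3}, size = 2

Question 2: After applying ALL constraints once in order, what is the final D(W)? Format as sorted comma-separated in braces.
Constraint 1 (X + U = W) on D(X)={2,3,5} D(U)={1,3,5,6} D(W)={2,3,4}: X {2,3,5}->{2,3}; U {1,3,5,6}->{1}; W {2,3,4}->{3,4}
Constraint 2 (U + X = W) on D(U)={1} D(X)={2,3} D(W)={3,4}: no change
Constraint 3 (W != U) on D(W)={3,4} D(U)={1}: no change
So after all 3 constraints: D(W) = {3,4}

Answer: {3,4}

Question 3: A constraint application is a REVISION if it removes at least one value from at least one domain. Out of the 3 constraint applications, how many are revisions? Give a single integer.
Answer: 1

Derivation:
Constraint 1 (X + U = W) on D(X)={2,3,5} D(U)={1,3,5,6} D(W)={2,3,4}: X {2,3,5}->{2,3}; U {1,3,5,6}->{1}; W {2,3,4}->{3,4} => REVISION
Constraint 2 (U + X = W) on D(U)={1} D(X)={2,3} D(W)={3,4}: no change => not a revision
Constraint 3 (W != U) on D(W)={3,4} D(U)={1}: no change => not a revision
Total revisions = 1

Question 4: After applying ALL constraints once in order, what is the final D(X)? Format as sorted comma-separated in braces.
Constraint 1 (X + U = W) on D(X)={2,3,5} D(U)={1,3,5,6} D(W)={2,3,4}: X {2,3,5}->{2,3}; U {1,3,5,6}->{1}; W {2,3,4}->{3,4}
Constraint 2 (U + X = W) on D(U)={1} D(X)={2,3} D(W)={3,4}: no change
Constraint 3 (W != U) on D(W)={3,4} D(U)={1}: no change
So after all 3 constraints: D(X) = {2,3}

Answer: {2,3}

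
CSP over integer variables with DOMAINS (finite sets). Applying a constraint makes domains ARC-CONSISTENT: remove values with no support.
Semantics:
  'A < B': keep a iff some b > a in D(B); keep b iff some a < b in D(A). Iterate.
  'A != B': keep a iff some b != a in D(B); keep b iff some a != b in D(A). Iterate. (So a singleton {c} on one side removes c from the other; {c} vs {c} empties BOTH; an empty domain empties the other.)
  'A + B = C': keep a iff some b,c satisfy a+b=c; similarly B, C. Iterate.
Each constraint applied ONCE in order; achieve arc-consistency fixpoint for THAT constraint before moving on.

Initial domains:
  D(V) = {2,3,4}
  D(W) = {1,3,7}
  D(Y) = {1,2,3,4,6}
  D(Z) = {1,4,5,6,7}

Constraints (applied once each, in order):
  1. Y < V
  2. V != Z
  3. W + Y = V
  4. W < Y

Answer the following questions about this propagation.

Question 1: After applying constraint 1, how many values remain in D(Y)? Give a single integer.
Answer: 3

Derivation:
Constraint 1 (Y < V) on D(Y)={1,2,3,4,6} D(V)={2,3,4}: Y {1,2,3,4,6}->{1,2,3}
So after constraint 1: D(Y)={1,2,3}, size = 3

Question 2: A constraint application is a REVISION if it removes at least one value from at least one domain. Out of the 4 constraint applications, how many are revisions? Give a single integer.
Constraint 1 (Y < V) on D(Y)={1,2,3,4,6} D(V)={2,3,4}: Y {1,2,3,4,6}->{1,2,3} => REVISION
Constraint 2 (V != Z) on D(V)={2,3,4} D(Z)={1,4,5,6,7}: no change => not a revision
Constraint 3 (W + Y = V) on D(W)={1,3,7} D(Y)={1,2,3} D(V)={2,3,4}: W {1,3,7}->{1,3} => REVISION
Constraint 4 (W < Y) on D(W)={1,3} D(Y)={1,2,3}: W {1,3}->{1}; Y {1,2,3}->{2,3} => REVISION
Total revisions = 3

Answer: 3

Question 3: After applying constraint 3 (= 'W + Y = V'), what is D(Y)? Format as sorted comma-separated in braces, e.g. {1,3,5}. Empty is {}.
Answer: {1,2,3}

Derivation:
Constraint 1 (Y < V) on D(Y)={1,2,3,4,6} D(V)={2,3,4}: Y {1,2,3,4,6}->{1,2,3}
Constraint 2 (V != Z) on D(V)={2,3,4} D(Z)={1,4,5,6,7}: no change
Constraint 3 (W + Y = V) on D(W)={1,3,7} D(Y)={1,2,3} D(V)={2,3,4}: W {1,3,7}->{1,3}
So after constraint 3: D(Y) = {1,2,3}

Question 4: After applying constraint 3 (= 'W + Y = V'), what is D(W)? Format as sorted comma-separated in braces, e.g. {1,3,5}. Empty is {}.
Answer: {1,3}

Derivation:
Constraint 1 (Y < V) on D(Y)={1,2,3,4,6} D(V)={2,3,4}: Y {1,2,3,4,6}->{1,2,3}
Constraint 2 (V != Z) on D(V)={2,3,4} D(Z)={1,4,5,6,7}: no change
Constraint 3 (W + Y = V) on D(W)={1,3,7} D(Y)={1,2,3} D(V)={2,3,4}: W {1,3,7}->{1,3}
So after constraint 3: D(W) = {1,3}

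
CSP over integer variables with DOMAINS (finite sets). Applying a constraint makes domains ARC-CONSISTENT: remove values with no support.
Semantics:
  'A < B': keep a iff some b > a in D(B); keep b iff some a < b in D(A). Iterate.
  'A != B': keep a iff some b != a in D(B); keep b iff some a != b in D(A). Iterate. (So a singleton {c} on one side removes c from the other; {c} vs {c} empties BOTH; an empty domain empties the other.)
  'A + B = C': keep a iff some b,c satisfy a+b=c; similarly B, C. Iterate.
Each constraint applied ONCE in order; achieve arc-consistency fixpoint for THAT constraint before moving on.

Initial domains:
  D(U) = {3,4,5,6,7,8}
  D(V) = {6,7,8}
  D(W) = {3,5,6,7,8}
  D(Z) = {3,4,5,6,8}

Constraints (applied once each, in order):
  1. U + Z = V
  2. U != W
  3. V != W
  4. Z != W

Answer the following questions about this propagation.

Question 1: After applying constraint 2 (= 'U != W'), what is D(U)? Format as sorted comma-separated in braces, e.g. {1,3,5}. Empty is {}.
Answer: {3,4,5}

Derivation:
Constraint 1 (U + Z = V) on D(U)={3,4,5,6,7,8} D(Z)={3,4,5,6,8} D(V)={6,7,8}: U {3,4,5,6,7,8}->{3,4,5}; Z {3,4,5,6,8}->{3,4,5}
Constraint 2 (U != W) on D(U)={3,4,5} D(W)={3,5,6,7,8}: no change
So after constraint 2: D(U) = {3,4,5}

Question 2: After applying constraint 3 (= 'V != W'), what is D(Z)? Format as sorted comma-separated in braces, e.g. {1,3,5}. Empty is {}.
Constraint 1 (U + Z = V) on D(U)={3,4,5,6,7,8} D(Z)={3,4,5,6,8} D(V)={6,7,8}: U {3,4,5,6,7,8}->{3,4,5}; Z {3,4,5,6,8}->{3,4,5}
Constraint 2 (U != W) on D(U)={3,4,5} D(W)={3,5,6,7,8}: no change
Constraint 3 (V != W) on D(V)={6,7,8} D(W)={3,5,6,7,8}: no change
So after constraint 3: D(Z) = {3,4,5}

Answer: {3,4,5}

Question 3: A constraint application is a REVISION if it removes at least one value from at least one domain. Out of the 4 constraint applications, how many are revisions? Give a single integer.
Constraint 1 (U + Z = V) on D(U)={3,4,5,6,7,8} D(Z)={3,4,5,6,8} D(V)={6,7,8}: U {3,4,5,6,7,8}->{3,4,5}; Z {3,4,5,6,8}->{3,4,5} => REVISION
Constraint 2 (U != W) on D(U)={3,4,5} D(W)={3,5,6,7,8}: no change => not a revision
Constraint 3 (V != W) on D(V)={6,7,8} D(W)={3,5,6,7,8}: no change => not a revision
Constraint 4 (Z != W) on D(Z)={3,4,5} D(W)={3,5,6,7,8}: no change => not a revision
Total revisions = 1

Answer: 1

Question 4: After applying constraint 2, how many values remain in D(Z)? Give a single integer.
Answer: 3

Derivation:
Constraint 1 (U + Z = V) on D(U)={3,4,5,6,7,8} D(Z)={3,4,5,6,8} D(V)={6,7,8}: U {3,4,5,6,7,8}->{3,4,5}; Z {3,4,5,6,8}->{3,4,5}
Constraint 2 (U != W) on D(U)={3,4,5} D(W)={3,5,6,7,8}: no change
So after constraint 2: D(Z)={3,4,5}, size = 3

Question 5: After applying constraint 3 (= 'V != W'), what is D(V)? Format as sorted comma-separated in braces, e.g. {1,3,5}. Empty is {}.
Answer: {6,7,8}

Derivation:
Constraint 1 (U + Z = V) on D(U)={3,4,5,6,7,8} D(Z)={3,4,5,6,8} D(V)={6,7,8}: U {3,4,5,6,7,8}->{3,4,5}; Z {3,4,5,6,8}->{3,4,5}
Constraint 2 (U != W) on D(U)={3,4,5} D(W)={3,5,6,7,8}: no change
Constraint 3 (V != W) on D(V)={6,7,8} D(W)={3,5,6,7,8}: no change
So after constraint 3: D(V) = {6,7,8}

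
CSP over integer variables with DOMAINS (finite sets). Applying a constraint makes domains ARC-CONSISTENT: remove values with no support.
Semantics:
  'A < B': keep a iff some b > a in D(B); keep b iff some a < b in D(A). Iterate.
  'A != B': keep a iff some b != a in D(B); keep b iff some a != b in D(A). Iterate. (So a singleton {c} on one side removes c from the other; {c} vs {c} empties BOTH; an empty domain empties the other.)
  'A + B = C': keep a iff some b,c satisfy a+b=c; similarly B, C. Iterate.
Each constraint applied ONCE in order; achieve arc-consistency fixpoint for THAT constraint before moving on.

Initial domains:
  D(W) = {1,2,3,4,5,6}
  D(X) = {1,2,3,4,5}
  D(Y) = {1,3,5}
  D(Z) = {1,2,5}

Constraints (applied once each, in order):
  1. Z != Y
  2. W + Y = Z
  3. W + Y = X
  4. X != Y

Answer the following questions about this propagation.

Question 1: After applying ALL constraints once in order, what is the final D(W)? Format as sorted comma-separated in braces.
Constraint 1 (Z != Y) on D(Z)={1,2,5} D(Y)={1,3,5}: no change
Constraint 2 (W + Y = Z) on D(W)={1,2,3,4,5,6} D(Y)={1,3,5} D(Z)={1,2,5}: W {1,2,3,4,5,6}->{1,2,4}; Y {1,3,5}->{1,3}; Z {1,2,5}->{2,5}
Constraint 3 (W + Y = X) on D(W)={1,2,4} D(Y)={1,3} D(X)={1,2,3,4,5}: X {1,2,3,4,5}->{2,3,4,5}
Constraint 4 (X != Y) on D(X)={2,3,4,5} D(Y)={1,3}: no change
So after all 4 constraints: D(W) = {1,2,4}

Answer: {1,2,4}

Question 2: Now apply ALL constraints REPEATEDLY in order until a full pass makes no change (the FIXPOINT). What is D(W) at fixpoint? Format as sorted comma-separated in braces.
Answer: {1,2,4}

Derivation:
pass 0 (initial): D(W)={1,2,3,4,5,6}
pass 1: W {1,2,3,4,5,6}->{1,2,4}; X {1,2,3,4,5}->{2,3,4,5}; Y {1,3,5}->{1,3}; Z {1,2,5}->{2,5}
pass 2: no change
Fixpoint after 2 passes: D(W) = {1,2,4}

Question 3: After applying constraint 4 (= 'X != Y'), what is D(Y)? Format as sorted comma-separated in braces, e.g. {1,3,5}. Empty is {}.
Constraint 1 (Z != Y) on D(Z)={1,2,5} D(Y)={1,3,5}: no change
Constraint 2 (W + Y = Z) on D(W)={1,2,3,4,5,6} D(Y)={1,3,5} D(Z)={1,2,5}: W {1,2,3,4,5,6}->{1,2,4}; Y {1,3,5}->{1,3}; Z {1,2,5}->{2,5}
Constraint 3 (W + Y = X) on D(W)={1,2,4} D(Y)={1,3} D(X)={1,2,3,4,5}: X {1,2,3,4,5}->{2,3,4,5}
Constraint 4 (X != Y) on D(X)={2,3,4,5} D(Y)={1,3}: no change
So after constraint 4: D(Y) = {1,3}

Answer: {1,3}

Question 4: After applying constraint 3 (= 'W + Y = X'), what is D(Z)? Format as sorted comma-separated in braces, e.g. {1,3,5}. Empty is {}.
Answer: {2,5}

Derivation:
Constraint 1 (Z != Y) on D(Z)={1,2,5} D(Y)={1,3,5}: no change
Constraint 2 (W + Y = Z) on D(W)={1,2,3,4,5,6} D(Y)={1,3,5} D(Z)={1,2,5}: W {1,2,3,4,5,6}->{1,2,4}; Y {1,3,5}->{1,3}; Z {1,2,5}->{2,5}
Constraint 3 (W + Y = X) on D(W)={1,2,4} D(Y)={1,3} D(X)={1,2,3,4,5}: X {1,2,3,4,5}->{2,3,4,5}
So after constraint 3: D(Z) = {2,5}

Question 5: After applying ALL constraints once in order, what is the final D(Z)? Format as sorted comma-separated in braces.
Answer: {2,5}

Derivation:
Constraint 1 (Z != Y) on D(Z)={1,2,5} D(Y)={1,3,5}: no change
Constraint 2 (W + Y = Z) on D(W)={1,2,3,4,5,6} D(Y)={1,3,5} D(Z)={1,2,5}: W {1,2,3,4,5,6}->{1,2,4}; Y {1,3,5}->{1,3}; Z {1,2,5}->{2,5}
Constraint 3 (W + Y = X) on D(W)={1,2,4} D(Y)={1,3} D(X)={1,2,3,4,5}: X {1,2,3,4,5}->{2,3,4,5}
Constraint 4 (X != Y) on D(X)={2,3,4,5} D(Y)={1,3}: no change
So after all 4 constraints: D(Z) = {2,5}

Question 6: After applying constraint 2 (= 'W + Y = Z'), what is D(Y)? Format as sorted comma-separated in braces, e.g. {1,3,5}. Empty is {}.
Constraint 1 (Z != Y) on D(Z)={1,2,5} D(Y)={1,3,5}: no change
Constraint 2 (W + Y = Z) on D(W)={1,2,3,4,5,6} D(Y)={1,3,5} D(Z)={1,2,5}: W {1,2,3,4,5,6}->{1,2,4}; Y {1,3,5}->{1,3}; Z {1,2,5}->{2,5}
So after constraint 2: D(Y) = {1,3}

Answer: {1,3}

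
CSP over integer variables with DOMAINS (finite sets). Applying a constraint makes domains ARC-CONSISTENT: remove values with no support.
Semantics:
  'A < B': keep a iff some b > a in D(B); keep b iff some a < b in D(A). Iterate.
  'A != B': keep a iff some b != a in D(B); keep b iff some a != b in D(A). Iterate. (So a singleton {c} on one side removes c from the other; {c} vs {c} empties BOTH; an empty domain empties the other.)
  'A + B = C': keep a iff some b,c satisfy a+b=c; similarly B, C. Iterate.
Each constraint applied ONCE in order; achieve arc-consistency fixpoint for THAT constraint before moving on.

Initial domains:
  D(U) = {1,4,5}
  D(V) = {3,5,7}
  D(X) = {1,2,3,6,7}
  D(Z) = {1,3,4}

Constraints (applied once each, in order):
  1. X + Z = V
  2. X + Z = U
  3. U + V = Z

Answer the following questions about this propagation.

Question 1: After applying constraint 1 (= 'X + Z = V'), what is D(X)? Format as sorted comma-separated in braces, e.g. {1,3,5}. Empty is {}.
Answer: {1,2,3,6}

Derivation:
Constraint 1 (X + Z = V) on D(X)={1,2,3,6,7} D(Z)={1,3,4} D(V)={3,5,7}: X {1,2,3,6,7}->{1,2,3,6}
So after constraint 1: D(X) = {1,2,3,6}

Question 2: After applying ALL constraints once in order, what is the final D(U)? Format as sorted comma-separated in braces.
Answer: {}

Derivation:
Constraint 1 (X + Z = V) on D(X)={1,2,3,6,7} D(Z)={1,3,4} D(V)={3,5,7}: X {1,2,3,6,7}->{1,2,3,6}
Constraint 2 (X + Z = U) on D(X)={1,2,3,6} D(Z)={1,3,4} D(U)={1,4,5}: X {1,2,3,6}->{1,2,3}; U {1,4,5}->{4,5}
Constraint 3 (U + V = Z) on D(U)={4,5} D(V)={3,5,7} D(Z)={1,3,4}: U {4,5}->{}; V {3,5,7}->{}; Z {1,3,4}->{}
So after all 3 constraints: D(U) = {}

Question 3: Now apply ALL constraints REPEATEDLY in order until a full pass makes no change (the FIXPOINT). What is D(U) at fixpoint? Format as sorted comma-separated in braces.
pass 0 (initial): D(U)={1,4,5}
pass 1: U {1,4,5}->{}; V {3,5,7}->{}; X {1,2,3,6,7}->{1,2,3}; Z {1,3,4}->{}
pass 2: X {1,2,3}->{}
pass 3: no change
Fixpoint after 3 passes: D(U) = {}

Answer: {}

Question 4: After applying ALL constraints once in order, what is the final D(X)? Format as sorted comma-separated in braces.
Constraint 1 (X + Z = V) on D(X)={1,2,3,6,7} D(Z)={1,3,4} D(V)={3,5,7}: X {1,2,3,6,7}->{1,2,3,6}
Constraint 2 (X + Z = U) on D(X)={1,2,3,6} D(Z)={1,3,4} D(U)={1,4,5}: X {1,2,3,6}->{1,2,3}; U {1,4,5}->{4,5}
Constraint 3 (U + V = Z) on D(U)={4,5} D(V)={3,5,7} D(Z)={1,3,4}: U {4,5}->{}; V {3,5,7}->{}; Z {1,3,4}->{}
So after all 3 constraints: D(X) = {1,2,3}

Answer: {1,2,3}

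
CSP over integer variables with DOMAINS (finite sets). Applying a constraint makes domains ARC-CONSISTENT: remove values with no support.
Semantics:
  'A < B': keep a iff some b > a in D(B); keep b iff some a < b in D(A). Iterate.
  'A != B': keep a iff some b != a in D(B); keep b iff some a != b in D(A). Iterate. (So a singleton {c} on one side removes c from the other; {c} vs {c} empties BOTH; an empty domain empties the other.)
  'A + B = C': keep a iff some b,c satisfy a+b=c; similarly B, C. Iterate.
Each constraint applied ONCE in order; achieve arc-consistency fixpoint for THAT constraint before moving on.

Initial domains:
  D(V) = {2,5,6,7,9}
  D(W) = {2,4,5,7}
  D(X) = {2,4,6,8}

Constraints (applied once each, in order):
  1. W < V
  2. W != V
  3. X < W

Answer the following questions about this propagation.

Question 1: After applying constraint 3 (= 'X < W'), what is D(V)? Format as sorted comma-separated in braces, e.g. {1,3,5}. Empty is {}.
Answer: {5,6,7,9}

Derivation:
Constraint 1 (W < V) on D(W)={2,4,5,7} D(V)={2,5,6,7,9}: V {2,5,6,7,9}->{5,6,7,9}
Constraint 2 (W != V) on D(W)={2,4,5,7} D(V)={5,6,7,9}: no change
Constraint 3 (X < W) on D(X)={2,4,6,8} D(W)={2,4,5,7}: X {2,4,6,8}->{2,4,6}; W {2,4,5,7}->{4,5,7}
So after constraint 3: D(V) = {5,6,7,9}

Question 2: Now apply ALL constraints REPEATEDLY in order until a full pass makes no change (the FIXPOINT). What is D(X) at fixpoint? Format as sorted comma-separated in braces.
pass 0 (initial): D(X)={2,4,6,8}
pass 1: V {2,5,6,7,9}->{5,6,7,9}; W {2,4,5,7}->{4,5,7}; X {2,4,6,8}->{2,4,6}
pass 2: no change
Fixpoint after 2 passes: D(X) = {2,4,6}

Answer: {2,4,6}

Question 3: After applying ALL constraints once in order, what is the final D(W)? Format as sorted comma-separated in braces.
Answer: {4,5,7}

Derivation:
Constraint 1 (W < V) on D(W)={2,4,5,7} D(V)={2,5,6,7,9}: V {2,5,6,7,9}->{5,6,7,9}
Constraint 2 (W != V) on D(W)={2,4,5,7} D(V)={5,6,7,9}: no change
Constraint 3 (X < W) on D(X)={2,4,6,8} D(W)={2,4,5,7}: X {2,4,6,8}->{2,4,6}; W {2,4,5,7}->{4,5,7}
So after all 3 constraints: D(W) = {4,5,7}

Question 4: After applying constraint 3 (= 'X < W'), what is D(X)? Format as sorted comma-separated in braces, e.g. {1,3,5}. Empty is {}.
Constraint 1 (W < V) on D(W)={2,4,5,7} D(V)={2,5,6,7,9}: V {2,5,6,7,9}->{5,6,7,9}
Constraint 2 (W != V) on D(W)={2,4,5,7} D(V)={5,6,7,9}: no change
Constraint 3 (X < W) on D(X)={2,4,6,8} D(W)={2,4,5,7}: X {2,4,6,8}->{2,4,6}; W {2,4,5,7}->{4,5,7}
So after constraint 3: D(X) = {2,4,6}

Answer: {2,4,6}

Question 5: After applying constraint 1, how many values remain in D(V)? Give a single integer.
Answer: 4

Derivation:
Constraint 1 (W < V) on D(W)={2,4,5,7} D(V)={2,5,6,7,9}: V {2,5,6,7,9}->{5,6,7,9}
So after constraint 1: D(V)={5,6,7,9}, size = 4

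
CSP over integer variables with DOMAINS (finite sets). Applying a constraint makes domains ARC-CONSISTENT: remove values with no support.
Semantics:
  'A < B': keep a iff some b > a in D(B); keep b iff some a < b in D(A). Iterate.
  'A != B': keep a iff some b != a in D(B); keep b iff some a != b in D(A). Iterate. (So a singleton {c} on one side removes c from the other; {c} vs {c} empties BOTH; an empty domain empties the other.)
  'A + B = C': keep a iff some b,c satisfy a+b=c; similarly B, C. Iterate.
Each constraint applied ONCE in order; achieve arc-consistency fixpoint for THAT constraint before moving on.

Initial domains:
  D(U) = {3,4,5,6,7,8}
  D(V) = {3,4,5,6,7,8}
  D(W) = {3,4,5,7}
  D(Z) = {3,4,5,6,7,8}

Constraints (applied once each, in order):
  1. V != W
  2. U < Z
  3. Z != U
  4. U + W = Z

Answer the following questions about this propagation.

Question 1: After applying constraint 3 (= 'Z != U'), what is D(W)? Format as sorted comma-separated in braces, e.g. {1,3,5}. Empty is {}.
Answer: {3,4,5,7}

Derivation:
Constraint 1 (V != W) on D(V)={3,4,5,6,7,8} D(W)={3,4,5,7}: no change
Constraint 2 (U < Z) on D(U)={3,4,5,6,7,8} D(Z)={3,4,5,6,7,8}: U {3,4,5,6,7,8}->{3,4,5,6,7}; Z {3,4,5,6,7,8}->{4,5,6,7,8}
Constraint 3 (Z != U) on D(Z)={4,5,6,7,8} D(U)={3,4,5,6,7}: no change
So after constraint 3: D(W) = {3,4,5,7}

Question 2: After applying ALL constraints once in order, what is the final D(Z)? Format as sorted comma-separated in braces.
Answer: {6,7,8}

Derivation:
Constraint 1 (V != W) on D(V)={3,4,5,6,7,8} D(W)={3,4,5,7}: no change
Constraint 2 (U < Z) on D(U)={3,4,5,6,7,8} D(Z)={3,4,5,6,7,8}: U {3,4,5,6,7,8}->{3,4,5,6,7}; Z {3,4,5,6,7,8}->{4,5,6,7,8}
Constraint 3 (Z != U) on D(Z)={4,5,6,7,8} D(U)={3,4,5,6,7}: no change
Constraint 4 (U + W = Z) on D(U)={3,4,5,6,7} D(W)={3,4,5,7} D(Z)={4,5,6,7,8}: U {3,4,5,6,7}->{3,4,5}; W {3,4,5,7}->{3,4,5}; Z {4,5,6,7,8}->{6,7,8}
So after all 4 constraints: D(Z) = {6,7,8}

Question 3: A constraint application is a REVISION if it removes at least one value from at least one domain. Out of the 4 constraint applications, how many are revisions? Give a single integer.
Constraint 1 (V != W) on D(V)={3,4,5,6,7,8} D(W)={3,4,5,7}: no change => not a revision
Constraint 2 (U < Z) on D(U)={3,4,5,6,7,8} D(Z)={3,4,5,6,7,8}: U {3,4,5,6,7,8}->{3,4,5,6,7}; Z {3,4,5,6,7,8}->{4,5,6,7,8} => REVISION
Constraint 3 (Z != U) on D(Z)={4,5,6,7,8} D(U)={3,4,5,6,7}: no change => not a revision
Constraint 4 (U + W = Z) on D(U)={3,4,5,6,7} D(W)={3,4,5,7} D(Z)={4,5,6,7,8}: U {3,4,5,6,7}->{3,4,5}; W {3,4,5,7}->{3,4,5}; Z {4,5,6,7,8}->{6,7,8} => REVISION
Total revisions = 2

Answer: 2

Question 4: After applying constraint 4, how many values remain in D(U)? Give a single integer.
Constraint 1 (V != W) on D(V)={3,4,5,6,7,8} D(W)={3,4,5,7}: no change
Constraint 2 (U < Z) on D(U)={3,4,5,6,7,8} D(Z)={3,4,5,6,7,8}: U {3,4,5,6,7,8}->{3,4,5,6,7}; Z {3,4,5,6,7,8}->{4,5,6,7,8}
Constraint 3 (Z != U) on D(Z)={4,5,6,7,8} D(U)={3,4,5,6,7}: no change
Constraint 4 (U + W = Z) on D(U)={3,4,5,6,7} D(W)={3,4,5,7} D(Z)={4,5,6,7,8}: U {3,4,5,6,7}->{3,4,5}; W {3,4,5,7}->{3,4,5}; Z {4,5,6,7,8}->{6,7,8}
So after constraint 4: D(U)={3,4,5}, size = 3

Answer: 3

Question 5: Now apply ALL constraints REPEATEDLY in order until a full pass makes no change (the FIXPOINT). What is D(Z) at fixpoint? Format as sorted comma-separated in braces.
Answer: {6,7,8}

Derivation:
pass 0 (initial): D(Z)={3,4,5,6,7,8}
pass 1: U {3,4,5,6,7,8}->{3,4,5}; W {3,4,5,7}->{3,4,5}; Z {3,4,5,6,7,8}->{6,7,8}
pass 2: no change
Fixpoint after 2 passes: D(Z) = {6,7,8}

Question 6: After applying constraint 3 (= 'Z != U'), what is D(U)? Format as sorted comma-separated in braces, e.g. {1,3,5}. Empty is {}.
Answer: {3,4,5,6,7}

Derivation:
Constraint 1 (V != W) on D(V)={3,4,5,6,7,8} D(W)={3,4,5,7}: no change
Constraint 2 (U < Z) on D(U)={3,4,5,6,7,8} D(Z)={3,4,5,6,7,8}: U {3,4,5,6,7,8}->{3,4,5,6,7}; Z {3,4,5,6,7,8}->{4,5,6,7,8}
Constraint 3 (Z != U) on D(Z)={4,5,6,7,8} D(U)={3,4,5,6,7}: no change
So after constraint 3: D(U) = {3,4,5,6,7}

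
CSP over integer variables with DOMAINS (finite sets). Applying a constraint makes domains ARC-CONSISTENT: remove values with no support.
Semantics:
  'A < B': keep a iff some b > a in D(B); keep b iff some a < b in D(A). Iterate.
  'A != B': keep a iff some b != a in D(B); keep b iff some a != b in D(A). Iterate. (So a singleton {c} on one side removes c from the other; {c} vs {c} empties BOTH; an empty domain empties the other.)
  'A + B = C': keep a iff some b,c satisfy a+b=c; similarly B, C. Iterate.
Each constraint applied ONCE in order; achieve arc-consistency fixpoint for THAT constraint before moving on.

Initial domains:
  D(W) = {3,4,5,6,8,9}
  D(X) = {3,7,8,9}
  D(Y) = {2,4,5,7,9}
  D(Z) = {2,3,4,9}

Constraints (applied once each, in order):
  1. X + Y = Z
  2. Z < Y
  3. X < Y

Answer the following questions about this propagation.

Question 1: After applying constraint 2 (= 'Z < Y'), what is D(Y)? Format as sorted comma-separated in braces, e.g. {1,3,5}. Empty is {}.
Constraint 1 (X + Y = Z) on D(X)={3,7,8,9} D(Y)={2,4,5,7,9} D(Z)={2,3,4,9}: X {3,7,8,9}->{7}; Y {2,4,5,7,9}->{2}; Z {2,3,4,9}->{9}
Constraint 2 (Z < Y) on D(Z)={9} D(Y)={2}: Z {9}->{}; Y {2}->{}
So after constraint 2: D(Y) = {}

Answer: {}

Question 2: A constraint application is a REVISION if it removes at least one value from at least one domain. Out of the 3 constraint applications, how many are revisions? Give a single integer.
Answer: 3

Derivation:
Constraint 1 (X + Y = Z) on D(X)={3,7,8,9} D(Y)={2,4,5,7,9} D(Z)={2,3,4,9}: X {3,7,8,9}->{7}; Y {2,4,5,7,9}->{2}; Z {2,3,4,9}->{9} => REVISION
Constraint 2 (Z < Y) on D(Z)={9} D(Y)={2}: Z {9}->{}; Y {2}->{} => REVISION
Constraint 3 (X < Y) on D(X)={7} D(Y)={}: X {7}->{} => REVISION
Total revisions = 3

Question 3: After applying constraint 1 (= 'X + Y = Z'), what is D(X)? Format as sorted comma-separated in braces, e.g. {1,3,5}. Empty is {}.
Answer: {7}

Derivation:
Constraint 1 (X + Y = Z) on D(X)={3,7,8,9} D(Y)={2,4,5,7,9} D(Z)={2,3,4,9}: X {3,7,8,9}->{7}; Y {2,4,5,7,9}->{2}; Z {2,3,4,9}->{9}
So after constraint 1: D(X) = {7}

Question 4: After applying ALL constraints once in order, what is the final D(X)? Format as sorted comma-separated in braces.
Answer: {}

Derivation:
Constraint 1 (X + Y = Z) on D(X)={3,7,8,9} D(Y)={2,4,5,7,9} D(Z)={2,3,4,9}: X {3,7,8,9}->{7}; Y {2,4,5,7,9}->{2}; Z {2,3,4,9}->{9}
Constraint 2 (Z < Y) on D(Z)={9} D(Y)={2}: Z {9}->{}; Y {2}->{}
Constraint 3 (X < Y) on D(X)={7} D(Y)={}: X {7}->{}
So after all 3 constraints: D(X) = {}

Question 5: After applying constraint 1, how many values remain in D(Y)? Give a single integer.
Answer: 1

Derivation:
Constraint 1 (X + Y = Z) on D(X)={3,7,8,9} D(Y)={2,4,5,7,9} D(Z)={2,3,4,9}: X {3,7,8,9}->{7}; Y {2,4,5,7,9}->{2}; Z {2,3,4,9}->{9}
So after constraint 1: D(Y)={2}, size = 1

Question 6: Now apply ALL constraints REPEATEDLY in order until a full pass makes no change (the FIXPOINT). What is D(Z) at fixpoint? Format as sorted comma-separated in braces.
Answer: {}

Derivation:
pass 0 (initial): D(Z)={2,3,4,9}
pass 1: X {3,7,8,9}->{}; Y {2,4,5,7,9}->{}; Z {2,3,4,9}->{}
pass 2: no change
Fixpoint after 2 passes: D(Z) = {}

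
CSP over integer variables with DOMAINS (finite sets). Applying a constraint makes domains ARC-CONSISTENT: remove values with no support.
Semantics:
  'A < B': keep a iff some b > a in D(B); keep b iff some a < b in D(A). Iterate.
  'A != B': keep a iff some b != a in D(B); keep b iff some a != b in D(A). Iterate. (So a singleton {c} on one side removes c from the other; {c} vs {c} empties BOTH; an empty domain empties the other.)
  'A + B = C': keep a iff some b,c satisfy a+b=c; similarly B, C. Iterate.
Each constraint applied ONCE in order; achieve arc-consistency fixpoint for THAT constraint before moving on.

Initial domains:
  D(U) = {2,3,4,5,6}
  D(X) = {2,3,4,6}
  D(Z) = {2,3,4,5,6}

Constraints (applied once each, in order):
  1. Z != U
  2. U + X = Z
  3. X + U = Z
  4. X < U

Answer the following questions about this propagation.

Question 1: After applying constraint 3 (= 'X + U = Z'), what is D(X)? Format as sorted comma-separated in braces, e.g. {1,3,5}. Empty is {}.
Answer: {2,3,4}

Derivation:
Constraint 1 (Z != U) on D(Z)={2,3,4,5,6} D(U)={2,3,4,5,6}: no change
Constraint 2 (U + X = Z) on D(U)={2,3,4,5,6} D(X)={2,3,4,6} D(Z)={2,3,4,5,6}: U {2,3,4,5,6}->{2,3,4}; X {2,3,4,6}->{2,3,4}; Z {2,3,4,5,6}->{4,5,6}
Constraint 3 (X + U = Z) on D(X)={2,3,4} D(U)={2,3,4} D(Z)={4,5,6}: no change
So after constraint 3: D(X) = {2,3,4}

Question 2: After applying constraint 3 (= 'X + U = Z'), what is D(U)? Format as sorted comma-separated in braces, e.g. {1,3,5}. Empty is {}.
Answer: {2,3,4}

Derivation:
Constraint 1 (Z != U) on D(Z)={2,3,4,5,6} D(U)={2,3,4,5,6}: no change
Constraint 2 (U + X = Z) on D(U)={2,3,4,5,6} D(X)={2,3,4,6} D(Z)={2,3,4,5,6}: U {2,3,4,5,6}->{2,3,4}; X {2,3,4,6}->{2,3,4}; Z {2,3,4,5,6}->{4,5,6}
Constraint 3 (X + U = Z) on D(X)={2,3,4} D(U)={2,3,4} D(Z)={4,5,6}: no change
So after constraint 3: D(U) = {2,3,4}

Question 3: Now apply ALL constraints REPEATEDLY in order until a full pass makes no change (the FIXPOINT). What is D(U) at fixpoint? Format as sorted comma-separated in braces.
Answer: {3,4}

Derivation:
pass 0 (initial): D(U)={2,3,4,5,6}
pass 1: U {2,3,4,5,6}->{3,4}; X {2,3,4,6}->{2,3}; Z {2,3,4,5,6}->{4,5,6}
pass 2: Z {4,5,6}->{5,6}
pass 3: no change
Fixpoint after 3 passes: D(U) = {3,4}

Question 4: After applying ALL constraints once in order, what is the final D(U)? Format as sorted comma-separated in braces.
Answer: {3,4}

Derivation:
Constraint 1 (Z != U) on D(Z)={2,3,4,5,6} D(U)={2,3,4,5,6}: no change
Constraint 2 (U + X = Z) on D(U)={2,3,4,5,6} D(X)={2,3,4,6} D(Z)={2,3,4,5,6}: U {2,3,4,5,6}->{2,3,4}; X {2,3,4,6}->{2,3,4}; Z {2,3,4,5,6}->{4,5,6}
Constraint 3 (X + U = Z) on D(X)={2,3,4} D(U)={2,3,4} D(Z)={4,5,6}: no change
Constraint 4 (X < U) on D(X)={2,3,4} D(U)={2,3,4}: X {2,3,4}->{2,3}; U {2,3,4}->{3,4}
So after all 4 constraints: D(U) = {3,4}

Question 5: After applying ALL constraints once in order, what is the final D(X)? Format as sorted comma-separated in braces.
Answer: {2,3}

Derivation:
Constraint 1 (Z != U) on D(Z)={2,3,4,5,6} D(U)={2,3,4,5,6}: no change
Constraint 2 (U + X = Z) on D(U)={2,3,4,5,6} D(X)={2,3,4,6} D(Z)={2,3,4,5,6}: U {2,3,4,5,6}->{2,3,4}; X {2,3,4,6}->{2,3,4}; Z {2,3,4,5,6}->{4,5,6}
Constraint 3 (X + U = Z) on D(X)={2,3,4} D(U)={2,3,4} D(Z)={4,5,6}: no change
Constraint 4 (X < U) on D(X)={2,3,4} D(U)={2,3,4}: X {2,3,4}->{2,3}; U {2,3,4}->{3,4}
So after all 4 constraints: D(X) = {2,3}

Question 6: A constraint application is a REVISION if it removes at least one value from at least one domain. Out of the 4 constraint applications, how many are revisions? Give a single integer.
Constraint 1 (Z != U) on D(Z)={2,3,4,5,6} D(U)={2,3,4,5,6}: no change => not a revision
Constraint 2 (U + X = Z) on D(U)={2,3,4,5,6} D(X)={2,3,4,6} D(Z)={2,3,4,5,6}: U {2,3,4,5,6}->{2,3,4}; X {2,3,4,6}->{2,3,4}; Z {2,3,4,5,6}->{4,5,6} => REVISION
Constraint 3 (X + U = Z) on D(X)={2,3,4} D(U)={2,3,4} D(Z)={4,5,6}: no change => not a revision
Constraint 4 (X < U) on D(X)={2,3,4} D(U)={2,3,4}: X {2,3,4}->{2,3}; U {2,3,4}->{3,4} => REVISION
Total revisions = 2

Answer: 2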